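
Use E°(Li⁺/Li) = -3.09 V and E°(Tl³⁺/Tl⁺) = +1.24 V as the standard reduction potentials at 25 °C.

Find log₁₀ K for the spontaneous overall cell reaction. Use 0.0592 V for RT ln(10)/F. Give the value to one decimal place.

Cathode: Tl³⁺/Tl⁺; anode: Li⁺/Li. E°cell = +4.33 V, n = 2.
log K = nE°cell / 0.0592 = (2)(+4.33) / 0.0592 = 146.3.

146.3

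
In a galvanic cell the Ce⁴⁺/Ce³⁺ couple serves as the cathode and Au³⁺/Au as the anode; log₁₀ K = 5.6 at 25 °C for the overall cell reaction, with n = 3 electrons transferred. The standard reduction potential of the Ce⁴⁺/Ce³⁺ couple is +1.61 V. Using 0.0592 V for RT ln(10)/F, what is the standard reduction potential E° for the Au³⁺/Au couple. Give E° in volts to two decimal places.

+1.50 V

E°cell = (0.0592/n)·log K = (0.0592/3)(5.6) = +0.111 V.
Since Ce⁴⁺/Ce³⁺ is the cathode and Au³⁺/Au the anode, E°cell = E°(Ce⁴⁺/Ce³⁺) − E°(Au³⁺/Au).
So E°(Au³⁺/Au) = E°(Ce⁴⁺/Ce³⁺) − E°cell = (+1.61) − (+0.111) = +1.50 V.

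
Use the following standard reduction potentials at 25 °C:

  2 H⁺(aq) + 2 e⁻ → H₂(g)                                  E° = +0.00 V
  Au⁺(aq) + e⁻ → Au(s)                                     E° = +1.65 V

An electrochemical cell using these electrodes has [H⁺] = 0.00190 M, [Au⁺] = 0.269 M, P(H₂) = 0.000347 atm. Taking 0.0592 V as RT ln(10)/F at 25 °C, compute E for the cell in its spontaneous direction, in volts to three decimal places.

Au⁺/Au is the cathode (higher E°), H⁺/H₂ the anode: E°cell = +1.65 − (+0.00) = +1.65 V, n = 2.
Overall: 2 Au⁺(aq) + H₂(g) → 2 Au(s) + 2 H⁺(aq)
Q = [H⁺]^2 / ([Au⁺]^2·P(H₂)); log Q = -0.842.
E = E° − (0.0592/n) log Q = +1.65 − (0.0592/2)(-0.842) = +1.675 V.

+1.675 V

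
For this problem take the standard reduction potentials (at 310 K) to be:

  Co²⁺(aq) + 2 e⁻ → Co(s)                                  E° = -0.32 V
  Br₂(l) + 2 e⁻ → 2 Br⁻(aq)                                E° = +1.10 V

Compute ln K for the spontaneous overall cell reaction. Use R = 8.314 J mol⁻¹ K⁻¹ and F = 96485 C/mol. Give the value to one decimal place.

Cathode: Br₂/Br⁻; anode: Co²⁺/Co. E°cell = (+1.10) − (-0.32) = +1.42 V, with n = 2.
ΔG° = −nFE° = −RT ln K, so ln K = nFE°/(RT) = (2)(96485)(+1.42) / ((8.314)(310)) = 106.318.

106.3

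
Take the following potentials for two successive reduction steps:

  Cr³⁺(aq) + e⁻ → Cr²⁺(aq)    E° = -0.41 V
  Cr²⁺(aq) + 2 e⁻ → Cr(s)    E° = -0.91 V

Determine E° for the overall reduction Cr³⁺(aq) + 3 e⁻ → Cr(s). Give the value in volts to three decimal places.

Since ΔG° = −nFE° is additive over sequential reductions, n₃E°₃ = n₁E°₁ + n₂E°₂.
E°₃ = (1×-0.41 + 2×-0.91) / 3 = (-2.230) / 3 = -0.743 V.

-0.743 V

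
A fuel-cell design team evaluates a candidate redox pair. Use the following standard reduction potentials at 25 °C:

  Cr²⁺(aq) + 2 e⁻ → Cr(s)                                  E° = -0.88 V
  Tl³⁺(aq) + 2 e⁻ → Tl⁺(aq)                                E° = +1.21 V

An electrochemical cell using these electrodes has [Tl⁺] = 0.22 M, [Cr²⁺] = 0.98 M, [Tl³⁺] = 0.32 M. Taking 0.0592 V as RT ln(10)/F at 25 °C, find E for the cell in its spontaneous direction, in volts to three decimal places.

Tl³⁺/Tl⁺ is the cathode (higher E°), Cr²⁺/Cr the anode: E°cell = +1.21 − (-0.88) = +2.09 V, n = 2.
Overall: Tl³⁺(aq) + Cr(s) → Tl⁺(aq) + Cr²⁺(aq)
Q = [Tl⁺]·[Cr²⁺] / ([Tl³⁺]); log Q = -0.172.
E = E° − (0.0592/n) log Q = +2.09 − (0.0592/2)(-0.172) = +2.095 V.

+2.095 V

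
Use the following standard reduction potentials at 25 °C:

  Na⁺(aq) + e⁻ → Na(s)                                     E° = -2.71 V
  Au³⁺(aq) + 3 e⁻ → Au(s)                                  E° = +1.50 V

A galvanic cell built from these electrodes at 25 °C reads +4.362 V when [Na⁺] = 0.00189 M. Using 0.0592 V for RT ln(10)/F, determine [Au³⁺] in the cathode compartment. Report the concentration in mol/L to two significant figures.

0.34 M

Au³⁺/Au is the cathode, Na⁺/Na the anode: E°cell = +4.21 V, n = 3.
Overall reaction: Au³⁺(aq) + 3 Na(s) → Au(s) + 3 Na⁺(aq); Q = [Na⁺]^3/[Au³⁺]^1.
From E = E° − (0.0592/n) log Q: log Q = (E° − E)·n/0.0592 = (+4.21 − (+4.362))·3/0.0592 = -7.7027.
So 1·log[Au³⁺] = 3·log(0.00189) − log Q = -8.1706 − (-7.7027) = -0.4679; [Au³⁺] = 10^(-0.4679) ≈ 0.34 M.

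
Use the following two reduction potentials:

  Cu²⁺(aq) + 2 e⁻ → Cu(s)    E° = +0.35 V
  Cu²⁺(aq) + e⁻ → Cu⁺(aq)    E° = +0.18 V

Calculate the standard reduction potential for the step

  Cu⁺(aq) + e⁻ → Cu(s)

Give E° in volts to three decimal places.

+0.520 V

Sequential free energies add, so n₃E°₃ = n₁E°₁ + n₂E°₂.
With n₃ = 2, and the known step contributing 1×(+0.18) V, the unknown satisfies 1·E° = 2×(+0.35) − 1×(+0.18) = +0.520.
E° = +0.520 / 1 = +0.520 V.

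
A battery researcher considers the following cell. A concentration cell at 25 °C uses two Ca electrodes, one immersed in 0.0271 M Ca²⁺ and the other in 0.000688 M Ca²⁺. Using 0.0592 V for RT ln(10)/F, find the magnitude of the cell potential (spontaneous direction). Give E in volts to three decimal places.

+0.047 V

For a concentration cell E°cell = 0. The 0.0271 M side is the cathode (reduction is favoured where [Ca²⁺] is higher).
With n = 2, E = −(0.0592/2) log([Ca²⁺]ₐₙ/[Ca²⁺]꜀ₐₜ) = −(0.0592/2) log(0.000688/0.0271) = −(0.0592/2)(-1.595) = +0.047 V.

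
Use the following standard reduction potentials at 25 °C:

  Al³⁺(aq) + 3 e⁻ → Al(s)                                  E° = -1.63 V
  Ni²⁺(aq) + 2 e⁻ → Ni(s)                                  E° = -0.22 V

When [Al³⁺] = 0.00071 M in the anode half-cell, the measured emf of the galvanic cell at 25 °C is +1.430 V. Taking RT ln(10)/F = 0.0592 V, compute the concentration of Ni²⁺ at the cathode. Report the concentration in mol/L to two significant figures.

Ni²⁺/Ni is the cathode, Al³⁺/Al the anode: E°cell = +1.41 V, n = 6.
Overall reaction: 3 Ni²⁺(aq) + 2 Al(s) → 3 Ni(s) + 2 Al³⁺(aq); Q = [Al³⁺]^2/[Ni²⁺]^3.
From E = E° − (0.0592/n) log Q: log Q = (E° − E)·n/0.0592 = (+1.41 − (+1.430))·6/0.0592 = -2.0270.
So 3·log[Ni²⁺] = 2·log(0.00071) − log Q = -6.2975 − (-2.0270) = -4.2705; log[Ni²⁺] = -4.2705 / 3 = -1.4235; [Ni²⁺] = 10^(-1.4235) ≈ 0.038 M.

0.038 M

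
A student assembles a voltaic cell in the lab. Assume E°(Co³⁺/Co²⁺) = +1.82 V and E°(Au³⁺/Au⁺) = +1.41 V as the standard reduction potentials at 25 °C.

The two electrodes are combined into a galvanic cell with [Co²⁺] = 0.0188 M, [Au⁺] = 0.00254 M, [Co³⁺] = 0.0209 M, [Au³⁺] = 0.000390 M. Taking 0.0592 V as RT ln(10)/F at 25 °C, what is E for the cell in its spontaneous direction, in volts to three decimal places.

Co³⁺/Co²⁺ is the cathode (higher E°), Au³⁺/Au⁺ the anode: E°cell = +1.82 − (+1.41) = +0.41 V, n = 2.
Overall: 2 Co³⁺(aq) + Au⁺(aq) → 2 Co²⁺(aq) + Au³⁺(aq)
Q = [Co²⁺]^2·[Au³⁺] / ([Co³⁺]^2·[Au⁺]); log Q = -0.906.
E = E° − (0.0592/n) log Q = +0.41 − (0.0592/2)(-0.906) = +0.437 V.

+0.437 V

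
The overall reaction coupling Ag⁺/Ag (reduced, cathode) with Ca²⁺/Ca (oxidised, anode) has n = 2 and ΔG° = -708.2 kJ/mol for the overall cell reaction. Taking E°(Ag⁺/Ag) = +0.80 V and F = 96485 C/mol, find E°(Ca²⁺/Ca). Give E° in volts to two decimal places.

E°cell = −ΔG°/(nF) = −(-708.2×10³)/((2)(96485)) = +3.670 V.
Since Ag⁺/Ag is the cathode and Ca²⁺/Ca the anode, E°cell = E°(Ag⁺/Ag) − E°(Ca²⁺/Ca).
So E°(Ca²⁺/Ca) = E°(Ag⁺/Ag) − E°cell = (+0.80) − (+3.670) = -2.87 V.

-2.87 V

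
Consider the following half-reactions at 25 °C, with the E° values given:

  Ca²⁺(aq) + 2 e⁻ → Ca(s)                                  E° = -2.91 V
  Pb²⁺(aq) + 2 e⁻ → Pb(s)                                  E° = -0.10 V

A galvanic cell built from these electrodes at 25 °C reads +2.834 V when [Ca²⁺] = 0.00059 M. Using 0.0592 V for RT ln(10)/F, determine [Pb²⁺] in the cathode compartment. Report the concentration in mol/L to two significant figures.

Pb²⁺/Pb is the cathode, Ca²⁺/Ca the anode: E°cell = +2.81 V, n = 2.
Overall reaction: Pb²⁺(aq) + Ca(s) → Pb(s) + Ca²⁺(aq); Q = [Ca²⁺]^1/[Pb²⁺]^1.
From E = E° − (0.0592/n) log Q: log Q = (E° − E)·n/0.0592 = (+2.81 − (+2.834))·2/0.0592 = -0.8108.
So 1·log[Pb²⁺] = 1·log(0.00059) − log Q = -3.2291 − (-0.8108) = -2.4183; [Pb²⁺] = 10^(-2.4183) ≈ 0.0038 M.

0.0038 M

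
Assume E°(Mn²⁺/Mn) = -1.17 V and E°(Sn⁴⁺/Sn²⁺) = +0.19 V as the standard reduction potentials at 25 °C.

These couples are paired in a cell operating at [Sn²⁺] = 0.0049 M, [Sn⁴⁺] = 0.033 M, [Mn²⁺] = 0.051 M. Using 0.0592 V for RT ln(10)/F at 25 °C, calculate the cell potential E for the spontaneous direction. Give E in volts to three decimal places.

Sn⁴⁺/Sn²⁺ is the cathode (higher E°), Mn²⁺/Mn the anode: E°cell = +0.19 − (-1.17) = +1.36 V, n = 2.
Overall: Sn⁴⁺(aq) + Mn(s) → Sn²⁺(aq) + Mn²⁺(aq)
Q = [Sn²⁺]·[Mn²⁺] / ([Sn⁴⁺]); log Q = -2.121.
E = E° − (0.0592/n) log Q = +1.36 − (0.0592/2)(-2.121) = +1.423 V.

+1.423 V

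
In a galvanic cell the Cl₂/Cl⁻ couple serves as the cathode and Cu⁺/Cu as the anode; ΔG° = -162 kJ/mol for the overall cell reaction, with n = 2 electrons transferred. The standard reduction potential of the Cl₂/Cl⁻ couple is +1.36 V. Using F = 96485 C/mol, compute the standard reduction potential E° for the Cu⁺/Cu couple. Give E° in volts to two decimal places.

E°cell = −ΔG°/(nF) = −(-162×10³)/((2)(96485)) = +0.840 V.
Since Cl₂/Cl⁻ is the cathode and Cu⁺/Cu the anode, E°cell = E°(Cl₂/Cl⁻) − E°(Cu⁺/Cu).
So E°(Cu⁺/Cu) = E°(Cl₂/Cl⁻) − E°cell = (+1.36) − (+0.840) = +0.52 V.

+0.52 V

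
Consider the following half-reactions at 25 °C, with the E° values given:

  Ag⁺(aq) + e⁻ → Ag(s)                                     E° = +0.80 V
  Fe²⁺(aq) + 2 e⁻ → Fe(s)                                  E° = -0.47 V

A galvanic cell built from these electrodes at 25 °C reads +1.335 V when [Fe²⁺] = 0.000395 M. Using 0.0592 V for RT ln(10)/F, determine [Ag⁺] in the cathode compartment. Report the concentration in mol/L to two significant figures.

0.25 M

Ag⁺/Ag is the cathode, Fe²⁺/Fe the anode: E°cell = +1.27 V, n = 2.
Overall reaction: 2 Ag⁺(aq) + Fe(s) → 2 Ag(s) + Fe²⁺(aq); Q = [Fe²⁺]^1/[Ag⁺]^2.
From E = E° − (0.0592/n) log Q: log Q = (E° − E)·n/0.0592 = (+1.27 − (+1.335))·2/0.0592 = -2.1959.
So 2·log[Ag⁺] = 1·log(0.000395) − log Q = -3.4034 − (-2.1959) = -1.2075; log[Ag⁺] = -1.2075 / 2 = -0.6038; [Ag⁺] = 10^(-0.6038) ≈ 0.25 M.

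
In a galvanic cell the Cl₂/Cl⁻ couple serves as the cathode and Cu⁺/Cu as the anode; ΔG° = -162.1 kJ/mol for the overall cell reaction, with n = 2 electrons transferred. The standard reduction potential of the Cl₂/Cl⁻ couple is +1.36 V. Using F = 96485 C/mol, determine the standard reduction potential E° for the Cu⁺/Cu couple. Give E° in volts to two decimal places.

+0.52 V

E°cell = −ΔG°/(nF) = −(-162.1×10³)/((2)(96485)) = +0.840 V.
Since Cl₂/Cl⁻ is the cathode and Cu⁺/Cu the anode, E°cell = E°(Cl₂/Cl⁻) − E°(Cu⁺/Cu).
So E°(Cu⁺/Cu) = E°(Cl₂/Cl⁻) − E°cell = (+1.36) − (+0.840) = +0.52 V.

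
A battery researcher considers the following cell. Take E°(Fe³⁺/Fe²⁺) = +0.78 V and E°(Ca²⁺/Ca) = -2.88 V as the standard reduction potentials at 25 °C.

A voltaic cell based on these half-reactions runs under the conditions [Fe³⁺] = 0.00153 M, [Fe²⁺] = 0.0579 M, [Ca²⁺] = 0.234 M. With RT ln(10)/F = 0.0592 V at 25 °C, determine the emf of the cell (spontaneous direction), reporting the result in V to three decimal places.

Fe³⁺/Fe²⁺ is the cathode (higher E°), Ca²⁺/Ca the anode: E°cell = +0.78 − (-2.88) = +3.66 V, n = 2.
Overall: 2 Fe³⁺(aq) + Ca(s) → 2 Fe²⁺(aq) + Ca²⁺(aq)
Q = [Fe²⁺]^2·[Ca²⁺] / ([Fe³⁺]^2); log Q = 2.525.
E = E° − (0.0592/n) log Q = +3.66 − (0.0592/2)(2.525) = +3.585 V.

+3.585 V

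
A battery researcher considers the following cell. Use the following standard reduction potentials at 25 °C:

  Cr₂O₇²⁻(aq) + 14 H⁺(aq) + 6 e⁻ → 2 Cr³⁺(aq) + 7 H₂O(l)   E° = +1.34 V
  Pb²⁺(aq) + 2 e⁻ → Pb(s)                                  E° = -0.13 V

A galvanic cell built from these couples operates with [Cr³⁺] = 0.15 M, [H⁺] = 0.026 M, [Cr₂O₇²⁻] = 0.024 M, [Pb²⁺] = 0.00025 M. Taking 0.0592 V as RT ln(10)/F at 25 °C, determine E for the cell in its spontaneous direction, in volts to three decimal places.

+1.358 V

Cr₂O₇²⁻/Cr³⁺ is the cathode (higher E°), Pb²⁺/Pb the anode: E°cell = +1.34 − (-0.13) = +1.47 V, n = 6.
Overall: Cr₂O₇²⁻(aq) + 14 H⁺(aq) + 3 Pb(s) → 2 Cr³⁺(aq) + 7 H₂O(l) + 3 Pb²⁺(aq)
Q = [Cr³⁺]^2·[Pb²⁺]^3 / ([Cr₂O₇²⁻]·[H⁺]^14); log Q = 11.356.
E = E° − (0.0592/n) log Q = +1.47 − (0.0592/6)(11.356) = +1.358 V.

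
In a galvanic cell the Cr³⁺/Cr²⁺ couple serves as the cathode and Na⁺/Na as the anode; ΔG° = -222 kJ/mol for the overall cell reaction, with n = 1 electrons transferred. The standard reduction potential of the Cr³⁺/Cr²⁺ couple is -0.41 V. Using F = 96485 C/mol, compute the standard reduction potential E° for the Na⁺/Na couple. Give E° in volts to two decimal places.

-2.71 V

E°cell = −ΔG°/(nF) = −(-222×10³)/((1)(96485)) = +2.301 V.
Since Cr³⁺/Cr²⁺ is the cathode and Na⁺/Na the anode, E°cell = E°(Cr³⁺/Cr²⁺) − E°(Na⁺/Na).
So E°(Na⁺/Na) = E°(Cr³⁺/Cr²⁺) − E°cell = (-0.41) − (+2.301) = -2.71 V.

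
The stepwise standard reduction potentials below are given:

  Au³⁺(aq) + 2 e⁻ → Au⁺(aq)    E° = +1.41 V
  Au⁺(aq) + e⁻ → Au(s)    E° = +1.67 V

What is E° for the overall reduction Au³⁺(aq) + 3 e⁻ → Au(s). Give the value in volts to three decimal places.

Adding the free-energy changes (−nFE°) of the two steps gives −n₃FE°₃ = −n₁FE°₁ − n₂FE°₂.
E°₃ = (2×+1.41 + 1×+1.67) / 3 = (+4.490) / 3 = +1.497 V.
Simply averaging or adding the two E° values would be wrong; the electron-weighted sum is required.

+1.497 V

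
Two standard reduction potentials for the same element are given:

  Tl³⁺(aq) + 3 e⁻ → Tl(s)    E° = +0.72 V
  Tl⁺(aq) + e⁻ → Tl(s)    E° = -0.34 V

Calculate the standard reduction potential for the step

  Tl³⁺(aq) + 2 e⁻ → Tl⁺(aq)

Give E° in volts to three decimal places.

Sequential free energies add, so n₃E°₃ = n₁E°₁ + n₂E°₂.
With n₃ = 3, and the known step contributing 1×(-0.34) V, the unknown satisfies 2·E° = 3×(+0.72) − 1×(-0.34) = +2.500.
E° = +2.500 / 2 = +1.250 V.

+1.250 V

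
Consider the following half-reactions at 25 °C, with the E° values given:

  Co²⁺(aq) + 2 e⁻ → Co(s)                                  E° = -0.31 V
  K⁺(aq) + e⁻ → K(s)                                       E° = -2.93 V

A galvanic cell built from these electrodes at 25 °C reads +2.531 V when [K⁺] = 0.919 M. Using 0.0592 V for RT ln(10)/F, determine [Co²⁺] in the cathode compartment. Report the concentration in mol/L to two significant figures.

0.00083 M

Co²⁺/Co is the cathode, K⁺/K the anode: E°cell = +2.62 V, n = 2.
Overall reaction: Co²⁺(aq) + 2 K(s) → Co(s) + 2 K⁺(aq); Q = [K⁺]^2/[Co²⁺]^1.
From E = E° − (0.0592/n) log Q: log Q = (E° − E)·n/0.0592 = (+2.62 − (+2.531))·2/0.0592 = 3.0068.
So 1·log[Co²⁺] = 2·log(0.919) − log Q = -0.0734 − (3.0068) = -3.0802; [Co²⁺] = 10^(-3.0802) ≈ 0.00083 M.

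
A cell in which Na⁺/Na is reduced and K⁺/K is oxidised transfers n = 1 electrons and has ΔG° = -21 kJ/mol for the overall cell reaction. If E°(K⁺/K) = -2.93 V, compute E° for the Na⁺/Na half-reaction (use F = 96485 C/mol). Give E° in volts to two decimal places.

E°cell = −ΔG°/(nF) = −(-21×10³)/((1)(96485)) = +0.218 V.
Since Na⁺/Na is the cathode and K⁺/K the anode, E°cell = E°(Na⁺/Na) − E°(K⁺/K).
So E°(Na⁺/Na) = E°cell + E°(K⁺/K) = +0.218 + (-2.93) = -2.71 V.

-2.71 V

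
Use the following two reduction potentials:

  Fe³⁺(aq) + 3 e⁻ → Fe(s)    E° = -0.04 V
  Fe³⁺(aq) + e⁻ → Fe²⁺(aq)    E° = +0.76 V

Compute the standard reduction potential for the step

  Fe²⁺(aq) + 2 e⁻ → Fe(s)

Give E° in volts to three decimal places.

Sequential free energies add, so n₃E°₃ = n₁E°₁ + n₂E°₂.
With n₃ = 3, and the known step contributing 1×(+0.76) V, the unknown satisfies 2·E° = 3×(-0.04) − 1×(+0.76) = -0.880.
E° = -0.880 / 2 = -0.440 V.

-0.440 V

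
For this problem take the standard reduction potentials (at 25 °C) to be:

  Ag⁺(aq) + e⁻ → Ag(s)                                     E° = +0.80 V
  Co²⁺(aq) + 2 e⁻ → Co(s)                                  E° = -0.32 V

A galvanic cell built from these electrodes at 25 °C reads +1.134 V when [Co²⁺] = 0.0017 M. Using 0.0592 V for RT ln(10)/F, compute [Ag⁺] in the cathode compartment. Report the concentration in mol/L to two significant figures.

0.071 M

Ag⁺/Ag is the cathode, Co²⁺/Co the anode: E°cell = +1.12 V, n = 2.
Overall reaction: 2 Ag⁺(aq) + Co(s) → 2 Ag(s) + Co²⁺(aq); Q = [Co²⁺]^1/[Ag⁺]^2.
From E = E° − (0.0592/n) log Q: log Q = (E° − E)·n/0.0592 = (+1.12 − (+1.134))·2/0.0592 = -0.4730.
So 2·log[Ag⁺] = 1·log(0.0017) − log Q = -2.7696 − (-0.4730) = -2.2966; log[Ag⁺] = -2.2966 / 2 = -1.1483; [Ag⁺] = 10^(-1.1483) ≈ 0.071 M.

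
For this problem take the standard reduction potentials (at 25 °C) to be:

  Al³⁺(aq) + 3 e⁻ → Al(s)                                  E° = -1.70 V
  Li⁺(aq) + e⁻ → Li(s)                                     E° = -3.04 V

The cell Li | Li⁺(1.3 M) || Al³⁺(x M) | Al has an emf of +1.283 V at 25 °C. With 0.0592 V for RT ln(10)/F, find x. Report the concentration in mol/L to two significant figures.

Al³⁺/Al is the cathode, Li⁺/Li the anode: E°cell = +1.34 V, n = 3.
Overall reaction: Al³⁺(aq) + 3 Li(s) → Al(s) + 3 Li⁺(aq); Q = [Li⁺]^3/[Al³⁺]^1.
From E = E° − (0.0592/n) log Q: log Q = (E° − E)·n/0.0592 = (+1.34 − (+1.283))·3/0.0592 = 2.8885.
So 1·log[Al³⁺] = 3·log(1.3) − log Q = 0.3418 − (2.8885) = -2.5467; [Al³⁺] = 10^(-2.5467) ≈ 0.0028 M.

0.0028 M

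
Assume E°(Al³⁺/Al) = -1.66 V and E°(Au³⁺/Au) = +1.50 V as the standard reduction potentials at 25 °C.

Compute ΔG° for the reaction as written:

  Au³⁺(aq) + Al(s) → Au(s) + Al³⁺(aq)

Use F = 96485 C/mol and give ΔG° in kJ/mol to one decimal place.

-914.7 kJ/mol

As written, Au³⁺/Au is reduced (cathode) and Al³⁺/Al is oxidised (anode), so E°cell = (+1.50) − (-1.66) = +3.16 V.
Balancing electrons gives n = 3.
ΔG° = −nFE° = −(3)(96485)(+3.16) = -914,678 J = -914.7 kJ/mol.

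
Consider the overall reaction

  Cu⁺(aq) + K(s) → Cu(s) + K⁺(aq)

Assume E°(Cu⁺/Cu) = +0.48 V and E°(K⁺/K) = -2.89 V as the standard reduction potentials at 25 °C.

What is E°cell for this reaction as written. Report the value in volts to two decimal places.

The Cu⁺/Cu couple has the higher reduction potential, so it is the cathode; K⁺/K is oxidised at the anode.
E°cell = E°(cathode) − E°(anode) = (+0.48) − (-2.89) = +3.37 V.

+3.37 V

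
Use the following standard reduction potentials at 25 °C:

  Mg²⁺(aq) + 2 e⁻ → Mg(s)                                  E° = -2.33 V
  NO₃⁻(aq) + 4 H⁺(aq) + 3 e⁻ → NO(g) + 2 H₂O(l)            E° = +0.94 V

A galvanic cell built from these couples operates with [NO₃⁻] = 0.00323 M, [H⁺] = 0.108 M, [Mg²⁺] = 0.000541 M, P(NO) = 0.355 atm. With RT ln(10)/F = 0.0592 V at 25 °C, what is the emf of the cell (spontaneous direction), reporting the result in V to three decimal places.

+3.250 V

NO₃⁻/NO is the cathode (higher E°), Mg²⁺/Mg the anode: E°cell = +0.94 − (-2.33) = +3.27 V, n = 6.
Overall: 2 NO₃⁻(aq) + 8 H⁺(aq) + 3 Mg(s) → 2 NO(g) + 4 H₂O(l) + 3 Mg²⁺(aq)
Q = P(NO)^2·[Mg²⁺]^3 / ([NO₃⁻]^2·[H⁺]^8); log Q = 2.014.
E = E° − (0.0592/n) log Q = +3.27 − (0.0592/6)(2.014) = +3.250 V.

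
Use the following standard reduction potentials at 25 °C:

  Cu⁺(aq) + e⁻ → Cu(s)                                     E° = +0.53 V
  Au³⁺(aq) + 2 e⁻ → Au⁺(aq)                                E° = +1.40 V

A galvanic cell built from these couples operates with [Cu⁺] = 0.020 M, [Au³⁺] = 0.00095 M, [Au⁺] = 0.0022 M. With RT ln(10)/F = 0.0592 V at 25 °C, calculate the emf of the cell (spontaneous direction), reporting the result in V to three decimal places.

Au³⁺/Au⁺ is the cathode (higher E°), Cu⁺/Cu the anode: E°cell = +1.40 − (+0.53) = +0.87 V, n = 2.
Overall: Au³⁺(aq) + 2 Cu(s) → Au⁺(aq) + 2 Cu⁺(aq)
Q = [Au⁺]·[Cu⁺]^2 / ([Au³⁺]); log Q = -3.033.
E = E° − (0.0592/n) log Q = +0.87 − (0.0592/2)(-3.033) = +0.960 V.

+0.960 V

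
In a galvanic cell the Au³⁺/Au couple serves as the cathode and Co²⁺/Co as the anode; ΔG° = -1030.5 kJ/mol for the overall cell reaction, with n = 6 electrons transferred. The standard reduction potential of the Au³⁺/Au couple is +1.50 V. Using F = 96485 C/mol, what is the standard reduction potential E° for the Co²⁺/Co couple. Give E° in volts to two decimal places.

-0.28 V

E°cell = −ΔG°/(nF) = −(-1030.5×10³)/((6)(96485)) = +1.780 V.
Since Au³⁺/Au is the cathode and Co²⁺/Co the anode, E°cell = E°(Au³⁺/Au) − E°(Co²⁺/Co).
So E°(Co²⁺/Co) = E°(Au³⁺/Au) − E°cell = (+1.50) − (+1.780) = -0.28 V.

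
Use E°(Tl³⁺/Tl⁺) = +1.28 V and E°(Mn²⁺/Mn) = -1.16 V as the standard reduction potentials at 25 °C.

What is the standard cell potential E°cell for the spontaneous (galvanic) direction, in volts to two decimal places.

+2.44 V

The Tl³⁺/Tl⁺ couple has the higher reduction potential, so it is the cathode; Mn²⁺/Mn is oxidised at the anode.
E°cell = E°(cathode) − E°(anode) = (+1.28) − (-1.16) = +2.44 V.
Since E°cell > 0, the reaction is spontaneous under standard conditions.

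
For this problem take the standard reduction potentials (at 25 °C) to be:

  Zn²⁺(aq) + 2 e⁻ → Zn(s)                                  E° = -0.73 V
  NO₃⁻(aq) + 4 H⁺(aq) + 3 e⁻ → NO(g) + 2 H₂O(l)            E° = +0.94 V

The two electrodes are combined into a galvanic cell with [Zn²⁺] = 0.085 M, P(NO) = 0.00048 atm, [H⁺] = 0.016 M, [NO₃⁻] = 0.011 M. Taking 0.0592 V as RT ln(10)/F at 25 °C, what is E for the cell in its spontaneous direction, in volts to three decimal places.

+1.587 V

NO₃⁻/NO is the cathode (higher E°), Zn²⁺/Zn the anode: E°cell = +0.94 − (-0.73) = +1.67 V, n = 6.
Overall: 2 NO₃⁻(aq) + 8 H⁺(aq) + 3 Zn(s) → 2 NO(g) + 4 H₂O(l) + 3 Zn²⁺(aq)
Q = P(NO)^2·[Zn²⁺]^3 / ([NO₃⁻]^2·[H⁺]^8); log Q = 8.435.
E = E° − (0.0592/n) log Q = +1.67 − (0.0592/6)(8.435) = +1.587 V.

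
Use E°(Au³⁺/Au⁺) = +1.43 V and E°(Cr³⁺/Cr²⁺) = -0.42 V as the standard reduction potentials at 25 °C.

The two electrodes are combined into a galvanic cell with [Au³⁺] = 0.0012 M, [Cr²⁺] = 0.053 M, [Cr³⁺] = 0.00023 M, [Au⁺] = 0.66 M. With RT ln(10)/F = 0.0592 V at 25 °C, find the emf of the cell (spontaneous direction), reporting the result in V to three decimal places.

Au³⁺/Au⁺ is the cathode (higher E°), Cr³⁺/Cr²⁺ the anode: E°cell = +1.43 − (-0.42) = +1.85 V, n = 2.
Overall: Au³⁺(aq) + 2 Cr²⁺(aq) → Au⁺(aq) + 2 Cr³⁺(aq)
Q = [Au⁺]·[Cr³⁺]^2 / ([Au³⁺]·[Cr²⁺]^2); log Q = -1.985.
E = E° − (0.0592/n) log Q = +1.85 − (0.0592/2)(-1.985) = +1.909 V.

+1.909 V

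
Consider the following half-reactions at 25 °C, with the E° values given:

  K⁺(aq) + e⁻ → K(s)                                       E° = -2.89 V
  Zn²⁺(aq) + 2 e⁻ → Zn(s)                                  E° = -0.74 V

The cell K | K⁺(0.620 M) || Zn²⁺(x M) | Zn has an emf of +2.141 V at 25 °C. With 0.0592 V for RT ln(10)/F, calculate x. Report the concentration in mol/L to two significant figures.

0.19 M

Zn²⁺/Zn is the cathode, K⁺/K the anode: E°cell = +2.15 V, n = 2.
Overall reaction: Zn²⁺(aq) + 2 K(s) → Zn(s) + 2 K⁺(aq); Q = [K⁺]^2/[Zn²⁺]^1.
From E = E° − (0.0592/n) log Q: log Q = (E° − E)·n/0.0592 = (+2.15 − (+2.141))·2/0.0592 = 0.3041.
So 1·log[Zn²⁺] = 2·log(0.62) − log Q = -0.4152 − (0.3041) = -0.7193; [Zn²⁺] = 10^(-0.7193) ≈ 0.19 M.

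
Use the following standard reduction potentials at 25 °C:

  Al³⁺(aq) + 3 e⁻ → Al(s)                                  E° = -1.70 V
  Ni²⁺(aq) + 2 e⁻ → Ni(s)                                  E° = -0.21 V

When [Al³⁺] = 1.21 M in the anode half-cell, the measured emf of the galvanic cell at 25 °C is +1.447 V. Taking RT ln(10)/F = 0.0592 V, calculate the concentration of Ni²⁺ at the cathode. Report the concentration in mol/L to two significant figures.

0.040 M

Ni²⁺/Ni is the cathode, Al³⁺/Al the anode: E°cell = +1.49 V, n = 6.
Overall reaction: 3 Ni²⁺(aq) + 2 Al(s) → 3 Ni(s) + 2 Al³⁺(aq); Q = [Al³⁺]^2/[Ni²⁺]^3.
From E = E° − (0.0592/n) log Q: log Q = (E° − E)·n/0.0592 = (+1.49 − (+1.447))·6/0.0592 = 4.3581.
So 3·log[Ni²⁺] = 2·log(1.21) − log Q = 0.1656 − (4.3581) = -4.1925; log[Ni²⁺] = -4.1925 / 3 = -1.3975; [Ni²⁺] = 10^(-1.3975) ≈ 0.040 M.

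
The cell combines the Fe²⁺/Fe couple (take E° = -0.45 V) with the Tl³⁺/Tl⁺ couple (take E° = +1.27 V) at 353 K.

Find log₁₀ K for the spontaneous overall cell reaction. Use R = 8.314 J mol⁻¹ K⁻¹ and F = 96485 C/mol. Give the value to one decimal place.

49.1

Cathode: Tl³⁺/Tl⁺; anode: Fe²⁺/Fe. E°cell = (+1.27) − (-0.45) = +1.72 V, with n = 2.
ΔG° = −nFE° = −RT ln K, so ln K = nFE°/(RT) = (2)(96485)(+1.72) / ((8.314)(353)) = 113.092.
log₁₀ K = 113.092 / ln 10 = 49.1.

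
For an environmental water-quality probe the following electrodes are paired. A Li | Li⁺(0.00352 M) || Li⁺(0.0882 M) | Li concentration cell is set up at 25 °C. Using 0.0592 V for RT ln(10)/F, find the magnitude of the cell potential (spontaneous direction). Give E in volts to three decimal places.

+0.083 V

For a concentration cell E°cell = 0. The 0.0882 M side is the cathode (reduction is favoured where [Li⁺] is higher).
With n = 1, E = −(0.0592/1) log([Li⁺]ₐₙ/[Li⁺]꜀ₐₜ) = −(0.0592/1) log(0.00352/0.0882) = −(0.0592/1)(-1.399) = +0.083 V.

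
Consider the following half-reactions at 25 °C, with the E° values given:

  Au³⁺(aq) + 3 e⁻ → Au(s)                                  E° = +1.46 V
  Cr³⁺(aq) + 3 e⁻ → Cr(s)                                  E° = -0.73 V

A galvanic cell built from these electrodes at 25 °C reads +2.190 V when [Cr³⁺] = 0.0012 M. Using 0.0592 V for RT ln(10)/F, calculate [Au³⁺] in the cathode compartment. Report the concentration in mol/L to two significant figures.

Au³⁺/Au is the cathode, Cr³⁺/Cr the anode: E°cell = +2.19 V, n = 3.
Overall reaction: Au³⁺(aq) + Cr(s) → Au(s) + Cr³⁺(aq); Q = [Cr³⁺]^1/[Au³⁺]^1.
From E = E° − (0.0592/n) log Q: log Q = (E° − E)·n/0.0592 = (+2.19 − (+2.190))·3/0.0592 = 0.0000.
So 1·log[Au³⁺] = 1·log(0.0012) − log Q = -2.9208 − (0.0000) = -2.9208; [Au³⁺] = 10^(-2.9208) ≈ 0.0012 M.

0.0012 M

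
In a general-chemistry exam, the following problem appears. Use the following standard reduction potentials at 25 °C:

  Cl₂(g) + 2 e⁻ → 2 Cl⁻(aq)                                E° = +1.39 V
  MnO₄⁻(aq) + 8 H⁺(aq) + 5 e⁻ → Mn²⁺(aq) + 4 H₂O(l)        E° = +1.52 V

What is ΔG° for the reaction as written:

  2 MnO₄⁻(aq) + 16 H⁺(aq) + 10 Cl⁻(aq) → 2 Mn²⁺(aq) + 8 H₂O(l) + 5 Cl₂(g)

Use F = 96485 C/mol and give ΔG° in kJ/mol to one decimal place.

As written, MnO₄⁻/Mn²⁺ is reduced (cathode) and Cl₂/Cl⁻ is oxidised (anode), so E°cell = (+1.52) − (+1.39) = +0.13 V.
Balancing electrons gives n = 10.
ΔG° = −nFE° = −(10)(96485)(+0.13) = -125,430 J = -125.4 kJ/mol.

-125.4 kJ/mol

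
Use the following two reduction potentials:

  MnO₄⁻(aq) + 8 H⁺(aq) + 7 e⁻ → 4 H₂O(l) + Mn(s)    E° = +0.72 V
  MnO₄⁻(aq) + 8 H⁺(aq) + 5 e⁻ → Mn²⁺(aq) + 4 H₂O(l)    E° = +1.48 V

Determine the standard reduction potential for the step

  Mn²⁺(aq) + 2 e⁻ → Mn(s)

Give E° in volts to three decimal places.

-1.180 V

Sequential free energies add, so n₃E°₃ = n₁E°₁ + n₂E°₂.
With n₃ = 7, and the known step contributing 5×(+1.48) V, the unknown satisfies 2·E° = 7×(+0.72) − 5×(+1.48) = -2.360.
E° = -2.360 / 2 = -1.180 V.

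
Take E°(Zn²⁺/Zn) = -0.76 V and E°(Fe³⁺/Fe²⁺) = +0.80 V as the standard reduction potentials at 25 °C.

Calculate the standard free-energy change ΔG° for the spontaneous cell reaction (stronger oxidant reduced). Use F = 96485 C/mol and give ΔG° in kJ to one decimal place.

-301.0 kJ

Fe³⁺/Fe²⁺ (E° = +0.80 V) is the cathode; Zn²⁺/Zn (E° = -0.76 V) is the anode, so E°cell = +1.56 V.
Balancing electrons gives n = 2 (lcm of 1 and 2).
ΔG° = −nFE° = −(2)(96485)(+1.56) = -301,033 J = -301.0 kJ.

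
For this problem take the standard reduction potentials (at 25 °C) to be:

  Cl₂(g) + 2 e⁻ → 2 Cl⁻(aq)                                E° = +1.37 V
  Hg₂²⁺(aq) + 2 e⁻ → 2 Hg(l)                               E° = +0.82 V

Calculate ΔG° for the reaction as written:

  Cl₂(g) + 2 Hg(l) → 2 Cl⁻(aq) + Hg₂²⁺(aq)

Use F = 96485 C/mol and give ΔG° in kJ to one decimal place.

-106.1 kJ

As written, Cl₂/Cl⁻ is reduced (cathode) and Hg₂²⁺/Hg is oxidised (anode), so E°cell = (+1.37) − (+0.82) = +0.55 V.
Balancing electrons gives n = 2.
ΔG° = −nFE° = −(2)(96485)(+0.55) = -106,134 J = -106.1 kJ.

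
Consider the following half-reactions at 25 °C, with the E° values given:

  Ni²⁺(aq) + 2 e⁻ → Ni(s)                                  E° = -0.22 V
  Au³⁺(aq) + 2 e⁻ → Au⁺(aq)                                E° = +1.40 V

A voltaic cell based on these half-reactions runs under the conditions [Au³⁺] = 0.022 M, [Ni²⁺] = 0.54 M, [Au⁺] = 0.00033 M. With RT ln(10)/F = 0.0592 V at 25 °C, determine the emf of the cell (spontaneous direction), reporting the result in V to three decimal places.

Au³⁺/Au⁺ is the cathode (higher E°), Ni²⁺/Ni the anode: E°cell = +1.40 − (-0.22) = +1.62 V, n = 2.
Overall: Au³⁺(aq) + Ni(s) → Au⁺(aq) + Ni²⁺(aq)
Q = [Au⁺]·[Ni²⁺] / ([Au³⁺]); log Q = -2.092.
E = E° − (0.0592/n) log Q = +1.62 − (0.0592/2)(-2.092) = +1.682 V.

+1.682 V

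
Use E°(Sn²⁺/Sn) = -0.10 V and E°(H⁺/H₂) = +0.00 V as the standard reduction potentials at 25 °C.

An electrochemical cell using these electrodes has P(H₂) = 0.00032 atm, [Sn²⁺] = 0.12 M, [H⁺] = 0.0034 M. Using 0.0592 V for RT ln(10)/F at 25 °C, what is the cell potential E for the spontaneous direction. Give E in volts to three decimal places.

H⁺/H₂ is the cathode (higher E°), Sn²⁺/Sn the anode: E°cell = +0.00 − (-0.10) = +0.10 V, n = 2.
Overall: 2 H⁺(aq) + Sn(s) → H₂(g) + Sn²⁺(aq)
Q = P(H₂)·[Sn²⁺] / ([H⁺]^2); log Q = 0.521.
E = E° − (0.0592/n) log Q = +0.10 − (0.0592/2)(0.521) = +0.085 V.

+0.085 V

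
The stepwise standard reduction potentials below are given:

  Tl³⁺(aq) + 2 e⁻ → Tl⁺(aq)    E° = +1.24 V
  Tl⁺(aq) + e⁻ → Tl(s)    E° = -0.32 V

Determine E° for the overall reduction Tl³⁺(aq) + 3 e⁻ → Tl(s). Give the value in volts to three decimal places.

Standard free energies of sequential steps add: ΔG°₃ = ΔG°₁ + ΔG°₂, so n₃E°₃ = n₁E°₁ + n₂E°₂.
E°₃ = (2×+1.24 + 1×-0.32) / 3 = (+2.160) / 3 = +0.720 V.
E° values themselves are not directly additive — weighting by electron count is essential.

+0.720 V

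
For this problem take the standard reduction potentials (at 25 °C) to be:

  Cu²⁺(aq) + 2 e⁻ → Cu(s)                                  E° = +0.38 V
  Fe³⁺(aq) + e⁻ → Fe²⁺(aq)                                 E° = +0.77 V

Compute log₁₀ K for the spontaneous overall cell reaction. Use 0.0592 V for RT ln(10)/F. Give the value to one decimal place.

13.2

Cathode: Fe³⁺/Fe²⁺; anode: Cu²⁺/Cu. E°cell = +0.39 V, n = 2.
log K = nE°cell / 0.0592 = (2)(+0.39) / 0.0592 = 13.2.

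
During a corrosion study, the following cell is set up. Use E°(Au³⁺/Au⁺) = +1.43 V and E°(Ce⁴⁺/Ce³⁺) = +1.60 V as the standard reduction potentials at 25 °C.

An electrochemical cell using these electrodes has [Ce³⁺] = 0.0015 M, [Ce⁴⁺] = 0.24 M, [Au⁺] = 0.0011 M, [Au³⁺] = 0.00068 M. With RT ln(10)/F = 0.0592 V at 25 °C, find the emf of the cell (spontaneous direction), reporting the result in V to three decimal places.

Ce⁴⁺/Ce³⁺ is the cathode (higher E°), Au³⁺/Au⁺ the anode: E°cell = +1.60 − (+1.43) = +0.17 V, n = 2.
Overall: 2 Ce⁴⁺(aq) + Au⁺(aq) → 2 Ce³⁺(aq) + Au³⁺(aq)
Q = [Ce³⁺]^2·[Au³⁺] / ([Ce⁴⁺]^2·[Au⁺]); log Q = -4.617.
E = E° − (0.0592/n) log Q = +0.17 − (0.0592/2)(-4.617) = +0.307 V.

+0.307 V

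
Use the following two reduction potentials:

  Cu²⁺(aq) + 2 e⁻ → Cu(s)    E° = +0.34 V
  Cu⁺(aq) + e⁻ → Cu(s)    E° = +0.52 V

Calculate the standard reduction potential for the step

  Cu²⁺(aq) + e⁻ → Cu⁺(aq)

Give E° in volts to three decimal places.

+0.160 V

Sequential free energies add, so n₃E°₃ = n₁E°₁ + n₂E°₂.
With n₃ = 2, and the known step contributing 1×(+0.52) V, the unknown satisfies 1·E° = 2×(+0.34) − 1×(+0.52) = +0.160.
E° = +0.160 / 1 = +0.160 V.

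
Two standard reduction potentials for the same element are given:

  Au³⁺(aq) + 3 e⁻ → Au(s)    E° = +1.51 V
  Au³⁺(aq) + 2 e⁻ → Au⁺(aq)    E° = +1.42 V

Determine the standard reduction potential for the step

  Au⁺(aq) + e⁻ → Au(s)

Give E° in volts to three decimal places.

+1.690 V

Sequential free energies add, so n₃E°₃ = n₁E°₁ + n₂E°₂.
With n₃ = 3, and the known step contributing 2×(+1.42) V, the unknown satisfies 1·E° = 3×(+1.51) − 2×(+1.42) = +1.690.
E° = +1.690 / 1 = +1.690 V.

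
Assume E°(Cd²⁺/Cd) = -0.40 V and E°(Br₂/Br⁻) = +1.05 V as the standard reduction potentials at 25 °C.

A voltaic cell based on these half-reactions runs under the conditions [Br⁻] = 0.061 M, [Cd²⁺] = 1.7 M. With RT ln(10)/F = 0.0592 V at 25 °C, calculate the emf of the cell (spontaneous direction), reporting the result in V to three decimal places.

+1.515 V

Br₂/Br⁻ is the cathode (higher E°), Cd²⁺/Cd the anode: E°cell = +1.05 − (-0.40) = +1.45 V, n = 2.
Overall: Br₂(l) + Cd(s) → 2 Br⁻(aq) + Cd²⁺(aq)
Q = [Br⁻]^2·[Cd²⁺]; log Q = -2.199.
E = E° − (0.0592/n) log Q = +1.45 − (0.0592/2)(-2.199) = +1.515 V.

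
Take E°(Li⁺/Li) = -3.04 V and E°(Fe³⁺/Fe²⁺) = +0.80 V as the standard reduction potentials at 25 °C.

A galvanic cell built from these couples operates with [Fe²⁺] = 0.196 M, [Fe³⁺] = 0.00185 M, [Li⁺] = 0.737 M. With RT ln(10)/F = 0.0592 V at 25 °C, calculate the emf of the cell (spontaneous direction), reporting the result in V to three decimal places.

+3.728 V

Fe³⁺/Fe²⁺ is the cathode (higher E°), Li⁺/Li the anode: E°cell = +0.80 − (-3.04) = +3.84 V, n = 1.
Overall: Fe³⁺(aq) + Li(s) → Fe²⁺(aq) + Li⁺(aq)
Q = [Fe²⁺]·[Li⁺] / ([Fe³⁺]); log Q = 1.893.
E = E° − (0.0592/n) log Q = +3.84 − (0.0592/1)(1.893) = +3.728 V.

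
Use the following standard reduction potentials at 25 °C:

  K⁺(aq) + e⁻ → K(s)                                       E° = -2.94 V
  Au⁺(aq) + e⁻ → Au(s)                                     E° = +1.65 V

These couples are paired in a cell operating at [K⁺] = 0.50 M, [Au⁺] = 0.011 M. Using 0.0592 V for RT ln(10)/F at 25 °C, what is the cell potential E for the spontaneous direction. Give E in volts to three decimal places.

+4.492 V

Au⁺/Au is the cathode (higher E°), K⁺/K the anode: E°cell = +1.65 − (-2.94) = +4.59 V, n = 1.
Overall: Au⁺(aq) + K(s) → Au(s) + K⁺(aq)
Q = [K⁺] / ([Au⁺]); log Q = 1.658.
E = E° − (0.0592/n) log Q = +4.59 − (0.0592/1)(1.658) = +4.492 V.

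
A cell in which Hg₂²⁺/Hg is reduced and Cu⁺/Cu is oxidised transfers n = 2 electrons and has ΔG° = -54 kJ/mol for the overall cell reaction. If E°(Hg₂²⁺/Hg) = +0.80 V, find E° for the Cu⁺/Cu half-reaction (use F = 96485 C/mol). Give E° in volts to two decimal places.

+0.52 V

E°cell = −ΔG°/(nF) = −(-54×10³)/((2)(96485)) = +0.280 V.
Since Hg₂²⁺/Hg is the cathode and Cu⁺/Cu the anode, E°cell = E°(Hg₂²⁺/Hg) − E°(Cu⁺/Cu).
So E°(Cu⁺/Cu) = E°(Hg₂²⁺/Hg) − E°cell = (+0.80) − (+0.280) = +0.52 V.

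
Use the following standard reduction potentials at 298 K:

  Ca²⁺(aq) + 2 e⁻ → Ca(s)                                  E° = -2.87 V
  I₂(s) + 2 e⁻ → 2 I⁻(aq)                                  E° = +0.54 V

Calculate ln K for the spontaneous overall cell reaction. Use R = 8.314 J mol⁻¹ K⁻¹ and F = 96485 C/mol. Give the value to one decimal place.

265.6

Cathode: I₂/I⁻; anode: Ca²⁺/Ca. E°cell = (+0.54) − (-2.87) = +3.41 V, with n = 2.
ΔG° = −nFE° = −RT ln K, so ln K = nFE°/(RT) = (2)(96485)(+3.41) / ((8.314)(298)) = 265.594.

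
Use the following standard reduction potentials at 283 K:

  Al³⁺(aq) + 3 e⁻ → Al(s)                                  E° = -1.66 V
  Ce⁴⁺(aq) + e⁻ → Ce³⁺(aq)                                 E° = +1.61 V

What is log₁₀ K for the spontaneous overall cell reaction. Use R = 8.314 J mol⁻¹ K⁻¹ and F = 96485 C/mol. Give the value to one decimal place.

174.7

Cathode: Ce⁴⁺/Ce³⁺; anode: Al³⁺/Al. E°cell = (+1.61) − (-1.66) = +3.27 V, with n = 3.
ΔG° = −nFE° = −RT ln K, so ln K = nFE°/(RT) = (3)(96485)(+3.27) / ((8.314)(283)) = 402.284.
log₁₀ K = 402.284 / ln 10 = 174.7.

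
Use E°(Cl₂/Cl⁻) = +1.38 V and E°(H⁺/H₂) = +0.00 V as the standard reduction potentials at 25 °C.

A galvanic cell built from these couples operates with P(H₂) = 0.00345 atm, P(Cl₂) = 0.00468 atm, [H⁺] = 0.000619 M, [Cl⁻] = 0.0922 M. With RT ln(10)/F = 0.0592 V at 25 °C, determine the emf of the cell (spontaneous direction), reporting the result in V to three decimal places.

Cl₂/Cl⁻ is the cathode (higher E°), H⁺/H₂ the anode: E°cell = +1.38 − (+0.00) = +1.38 V, n = 2.
Overall: Cl₂(g) + H₂(g) → 2 Cl⁻(aq) + 2 H⁺(aq)
Q = [Cl⁻]^2·[H⁺]^2 / (P(Cl₂)·P(H₂)); log Q = -3.695.
E = E° − (0.0592/n) log Q = +1.38 − (0.0592/2)(-3.695) = +1.489 V.

+1.489 V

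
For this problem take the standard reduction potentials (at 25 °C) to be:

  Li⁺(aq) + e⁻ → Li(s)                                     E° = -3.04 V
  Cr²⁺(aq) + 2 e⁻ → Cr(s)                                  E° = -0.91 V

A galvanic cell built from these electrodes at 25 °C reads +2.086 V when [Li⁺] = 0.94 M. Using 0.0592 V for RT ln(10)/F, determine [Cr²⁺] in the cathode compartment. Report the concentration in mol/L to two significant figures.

Cr²⁺/Cr is the cathode, Li⁺/Li the anode: E°cell = +2.13 V, n = 2.
Overall reaction: Cr²⁺(aq) + 2 Li(s) → Cr(s) + 2 Li⁺(aq); Q = [Li⁺]^2/[Cr²⁺]^1.
From E = E° − (0.0592/n) log Q: log Q = (E° − E)·n/0.0592 = (+2.13 − (+2.086))·2/0.0592 = 1.4865.
So 1·log[Cr²⁺] = 2·log(0.94) − log Q = -0.0537 − (1.4865) = -1.5402; [Cr²⁺] = 10^(-1.5402) ≈ 0.029 M.

0.029 M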